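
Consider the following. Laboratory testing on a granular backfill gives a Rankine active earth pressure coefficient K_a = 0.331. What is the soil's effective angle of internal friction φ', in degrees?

30.2°

K_a = tan²(45° − φ/2) ⇒ 45° − φ/2 = arctan(√0.331) = 29.91°.
φ = 2(45° − 29.91°) = 30.17°.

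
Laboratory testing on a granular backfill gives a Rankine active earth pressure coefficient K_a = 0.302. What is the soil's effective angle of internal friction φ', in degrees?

32.4°

K_a = tan²(45° − φ/2) ⇒ 45° − φ/2 = arctan(√0.302) = 28.79°.
φ = 2(45° − 28.79°) = 32.42°.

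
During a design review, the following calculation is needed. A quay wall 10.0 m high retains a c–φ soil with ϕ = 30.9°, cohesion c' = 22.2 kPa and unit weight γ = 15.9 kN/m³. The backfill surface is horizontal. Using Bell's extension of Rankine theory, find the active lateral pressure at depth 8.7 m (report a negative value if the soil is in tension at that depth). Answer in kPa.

K_a = (1 − sin φ)/(1 + sin φ) = 0.3214.
σ_a = K_a γ z − 2c√K_a = 0.3214×15.9×8.7 − 2×22.2×0.5669 = 19.29 kPa.

19.3 kPa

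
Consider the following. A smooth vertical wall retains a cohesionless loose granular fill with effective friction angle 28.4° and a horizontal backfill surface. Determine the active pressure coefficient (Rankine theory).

K_a = (1 − sin φ)/(1 + sin φ) = (1 − sin 28.4°)/(1 + sin 28.4°) = 0.3554.

0.355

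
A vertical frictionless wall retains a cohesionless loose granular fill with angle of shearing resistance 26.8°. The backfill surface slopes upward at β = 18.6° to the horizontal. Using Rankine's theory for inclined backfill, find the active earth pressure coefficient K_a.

K_a = cos β · (cos β − √(cos²β − cos²φ)) / (cos β + √(cos²β − cos²φ)).
cos β = 0.9478, cos φ = 0.8926, √(cos²β − cos²φ) = 0.3187.
K_a = 0.9478 × (0.9478 − 0.3187)/(0.9478 + 0.3187) = 0.4708.

0.471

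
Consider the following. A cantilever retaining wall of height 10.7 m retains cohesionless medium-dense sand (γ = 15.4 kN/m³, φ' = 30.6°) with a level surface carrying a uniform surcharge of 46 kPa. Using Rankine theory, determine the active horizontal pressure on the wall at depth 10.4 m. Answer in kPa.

67.1 kPa

K_a = (1 − sin φ)/(1 + sin φ) = 0.3253.
σ_v = γz + q = 15.4 × 10.4 + 46 = 206.2 kPa.
σ_h = K_a σ_v = 0.3253 × 206.2 = 67.07 kPa.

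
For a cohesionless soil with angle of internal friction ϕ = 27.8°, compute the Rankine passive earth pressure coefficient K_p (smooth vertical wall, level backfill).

K_p = (1 + sin φ)/(1 − sin φ) = tan²(45° + 27.8°/2) = 2.748.

2.75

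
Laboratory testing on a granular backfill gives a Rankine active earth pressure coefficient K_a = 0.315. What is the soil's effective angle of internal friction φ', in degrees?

K_a = tan²(45° − φ/2) ⇒ 45° − φ/2 = arctan(√0.315) = 29.30°.
φ = 2(45° − 29.30°) = 31.39°.

31.4°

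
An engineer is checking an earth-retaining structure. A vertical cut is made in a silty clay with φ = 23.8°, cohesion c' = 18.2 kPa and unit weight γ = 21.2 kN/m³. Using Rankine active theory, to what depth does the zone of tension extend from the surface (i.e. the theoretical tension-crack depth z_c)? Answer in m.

2.63 m

K_a = tan²(45° − 23.8°/2) = 0.4250; √K_a = 0.6519.
The active pressure is zero where K_a γ z = 2c√K_a, so z_c = 2c/(γ√K_a) = 2×18.2/(21.2×0.6519) = 2.634 m.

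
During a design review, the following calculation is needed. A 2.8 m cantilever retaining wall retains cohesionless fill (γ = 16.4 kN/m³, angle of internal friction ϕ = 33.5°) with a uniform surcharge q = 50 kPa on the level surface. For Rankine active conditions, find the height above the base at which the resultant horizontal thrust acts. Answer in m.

1.25 m

K_a = 0.2887.
Triangular part P₁ = ½K_aγH² = 18.56 at H/3 = 0.9333 m; rectangular part P₂ = K_a q H = 40.42 at H/2 = 1.400 m.
ȳ = (P₁·0.9333 + P₂·1.400)/(P₁+P₂) = 1.253 m.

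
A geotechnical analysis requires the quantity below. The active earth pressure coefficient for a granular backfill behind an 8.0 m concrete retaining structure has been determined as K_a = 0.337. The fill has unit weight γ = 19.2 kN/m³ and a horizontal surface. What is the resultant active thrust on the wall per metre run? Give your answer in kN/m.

P = ½ K_a γ H² = 0.5 × 0.337 × 19.2 × 8.0² = 207.1 kN/m.

207 kN/m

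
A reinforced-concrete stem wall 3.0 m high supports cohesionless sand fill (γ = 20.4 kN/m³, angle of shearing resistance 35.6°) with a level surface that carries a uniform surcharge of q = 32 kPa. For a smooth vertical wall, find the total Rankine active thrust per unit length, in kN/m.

K_a = tan²(45° − φ/2) = 0.2641.
Soil triangle: ½ K_a γ H² = 0.5×0.2641×20.4×3.0² = 24.25 kN/m.
Surcharge rectangle: K_a q H = 0.2641×32×3.0 = 25.36 kN/m.
Total = 24.25 + 25.36 = 49.60 kN/m.

49.6 kN/m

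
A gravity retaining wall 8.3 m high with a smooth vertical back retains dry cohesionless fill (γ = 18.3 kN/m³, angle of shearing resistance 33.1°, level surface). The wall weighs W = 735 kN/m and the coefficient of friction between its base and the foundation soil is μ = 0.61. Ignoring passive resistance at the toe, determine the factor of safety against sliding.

K_a = tan²(45° − 33.1°/2) = 0.2936.
P_a = ½K_aγH² = 0.5×0.2936×18.3×8.3² = 185.1 kN/m, acting at H/3 = 2.767 m above the base.
FS_sliding = μW / P_a = 0.61×735 / 185.1 = 2.423.

2.42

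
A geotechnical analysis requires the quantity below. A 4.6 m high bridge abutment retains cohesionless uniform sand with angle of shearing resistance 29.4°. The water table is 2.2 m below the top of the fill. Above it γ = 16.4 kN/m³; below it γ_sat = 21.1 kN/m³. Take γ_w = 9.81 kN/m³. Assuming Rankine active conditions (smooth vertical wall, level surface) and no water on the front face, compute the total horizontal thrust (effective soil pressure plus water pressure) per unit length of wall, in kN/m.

K_a = tan²(45° − φ/2) = 0.3415.
γ' = 21.1 − 9.81 = 11.29 kN/m³. Depth below WT = 2.4 m.
σ'_h at WT = K_a γ d_w = 12.32 kPa; at base = 12.32 + K_a γ' × 2.4 = 21.57 kPa.
P₁ (0–2.2 m) = ½×12.32×2.2 = 13.55. P₂ (2.2–4.6 m) = ½(12.32+21.57)×2.4 = 40.67.
P_w = ½ γ_w h₂² = 0.5×9.81×2.4² = 28.25. Total = 13.55+40.67+28.25 = 82.48 kN/m.

82.5 kN/m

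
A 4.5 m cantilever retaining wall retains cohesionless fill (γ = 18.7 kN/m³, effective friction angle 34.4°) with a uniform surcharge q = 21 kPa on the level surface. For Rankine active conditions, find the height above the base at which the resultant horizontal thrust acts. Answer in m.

1.75 m

K_a = 0.2780.
Triangular part P₁ = ½K_aγH² = 52.63 at H/3 = 1.500 m; rectangular part P₂ = K_a q H = 26.27 at H/2 = 2.250 m.
ȳ = (P₁·1.500 + P₂·2.250)/(P₁+P₂) = 1.750 m.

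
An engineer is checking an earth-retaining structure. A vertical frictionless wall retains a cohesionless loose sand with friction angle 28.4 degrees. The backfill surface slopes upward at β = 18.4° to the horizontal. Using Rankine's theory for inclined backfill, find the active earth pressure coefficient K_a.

K_a = cos β · (cos β − √(cos²β − cos²φ)) / (cos β + √(cos²β − cos²φ)).
cos β = 0.9489, cos φ = 0.8796, √(cos²β − cos²φ) = 0.3558.
K_a = 0.9489 × (0.9489 − 0.3558)/(0.9489 + 0.3558) = 0.4314.

0.431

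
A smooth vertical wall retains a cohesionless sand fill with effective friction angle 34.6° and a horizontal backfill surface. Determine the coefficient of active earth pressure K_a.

0.276

K_a = (1 − sin φ)/(1 + sin φ) = (1 − sin 34.6°)/(1 + sin 34.6°) = 0.2756.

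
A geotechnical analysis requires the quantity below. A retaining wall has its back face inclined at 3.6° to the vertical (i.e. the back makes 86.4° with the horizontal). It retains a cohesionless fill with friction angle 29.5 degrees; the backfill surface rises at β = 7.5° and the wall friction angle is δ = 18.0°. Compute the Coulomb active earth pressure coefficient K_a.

0.366

K_a = sin²(α+φ) / [sin²α · sin(α−δ) · (1 + √{sin(φ+δ)sin(φ−β) / (sin(α−δ)sin(α+β))})²].
With α = 86.4°, φ = 29.5°, δ = 18.0°, β = 7.5°: K_a = 0.3657.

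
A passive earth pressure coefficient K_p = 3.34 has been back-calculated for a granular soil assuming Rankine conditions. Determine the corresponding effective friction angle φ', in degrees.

K_p = (1+sin φ)/(1−sin φ) ⇒ sin φ = (K_p − 1)/(K_p + 1) = 0.5392.
φ = arcsin(0.5392) = 32.63°.

32.6°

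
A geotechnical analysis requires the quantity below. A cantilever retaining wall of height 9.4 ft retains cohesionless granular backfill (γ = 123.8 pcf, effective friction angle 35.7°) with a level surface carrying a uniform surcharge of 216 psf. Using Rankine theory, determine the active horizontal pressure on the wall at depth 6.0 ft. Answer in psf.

K_a = (1 − sin φ)/(1 + sin φ) = 0.2630.
σ_v = γz + q = 123.8 × 6.0 + 216 = 958.8 psf.
σ_h = K_a σ_v = 0.2630 × 958.8 = 252.2 psf.

252 psf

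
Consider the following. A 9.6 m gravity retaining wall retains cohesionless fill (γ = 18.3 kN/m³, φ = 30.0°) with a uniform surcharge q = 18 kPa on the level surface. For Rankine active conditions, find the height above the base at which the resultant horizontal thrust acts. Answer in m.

3.47 m

K_a = 0.3333.
Triangular part P₁ = ½K_aγH² = 281.1 at H/3 = 3.200 m; rectangular part P₂ = K_a q H = 57.60 at H/2 = 4.800 m.
ȳ = (P₁·3.200 + P₂·4.800)/(P₁+P₂) = 3.472 m.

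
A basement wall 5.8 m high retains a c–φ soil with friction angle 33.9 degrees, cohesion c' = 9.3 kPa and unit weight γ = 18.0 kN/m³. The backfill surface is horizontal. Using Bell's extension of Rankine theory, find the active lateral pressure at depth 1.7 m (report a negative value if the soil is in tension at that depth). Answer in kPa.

-1.22 kPa

K_a = (1 − sin φ)/(1 + sin φ) = 0.2839.
σ_a = K_a γ z − 2c√K_a = 0.2839×18.0×1.7 − 2×9.3×0.5328 = -1.223 kPa.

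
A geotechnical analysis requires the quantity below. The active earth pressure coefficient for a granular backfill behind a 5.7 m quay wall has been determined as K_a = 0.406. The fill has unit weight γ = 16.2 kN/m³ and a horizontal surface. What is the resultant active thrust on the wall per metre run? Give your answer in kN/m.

P = ½ K_a γ H² = 0.5 × 0.406 × 16.2 × 5.7² = 106.8 kN/m.

107 kN/m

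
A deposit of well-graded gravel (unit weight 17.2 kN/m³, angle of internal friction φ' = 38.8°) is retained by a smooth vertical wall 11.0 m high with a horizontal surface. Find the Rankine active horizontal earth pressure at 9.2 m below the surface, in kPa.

36.3 kPa

K_a = (1 − sin φ)/(1 + sin φ) = 0.2296.
σ_h = K_a γ z = 0.2296 × 17.2 × 9.2 = 36.32 kPa.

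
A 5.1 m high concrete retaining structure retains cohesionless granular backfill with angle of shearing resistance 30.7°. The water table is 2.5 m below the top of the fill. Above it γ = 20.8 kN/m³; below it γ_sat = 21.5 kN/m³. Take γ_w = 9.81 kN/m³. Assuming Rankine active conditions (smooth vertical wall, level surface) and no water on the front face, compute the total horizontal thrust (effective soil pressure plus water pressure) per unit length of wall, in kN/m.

K_a = tan²(45° − φ/2) = 0.3240.
γ' = 21.5 − 9.81 = 11.69 kN/m³. Depth below WT = 2.6 m.
σ'_h at WT = K_a γ d_w = 16.85 kPa; at base = 16.85 + K_a γ' × 2.6 = 26.70 kPa.
P₁ (0–2.5 m) = ½×16.85×2.5 = 21.06. P₂ (2.5–5.1 m) = ½(16.85+26.70)×2.6 = 56.61.
P_w = ½ γ_w h₂² = 0.5×9.81×2.6² = 33.16. Total = 21.06+56.61+33.16 = 110.8 kN/m.

111 kN/m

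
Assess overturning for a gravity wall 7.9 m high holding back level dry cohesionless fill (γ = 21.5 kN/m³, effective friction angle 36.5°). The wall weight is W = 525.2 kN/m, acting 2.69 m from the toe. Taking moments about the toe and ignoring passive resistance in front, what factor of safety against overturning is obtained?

K_a = tan²(45° − 36.5°/2) = 0.2541.
P_a = ½K_aγH² = 0.5×0.2541×21.5×7.9² = 170.4 kN/m, acting at H/3 = 2.633 m above the base.
Overturning moment M_o = P_a × H/3 = 170.4 × 2.633 = 448.8.
Resisting moment M_r = W × 2.69 = 525.2 × 2.69 = 1413.
FS_overturning = M_r/M_o = 1413/448.8 = 3.148.

3.15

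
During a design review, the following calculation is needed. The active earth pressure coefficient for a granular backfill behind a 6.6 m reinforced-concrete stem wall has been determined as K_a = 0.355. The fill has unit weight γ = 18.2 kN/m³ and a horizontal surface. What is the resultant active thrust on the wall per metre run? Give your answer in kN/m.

141 kN/m

P = ½ K_a γ H² = 0.5 × 0.355 × 18.2 × 6.6² = 140.7 kN/m.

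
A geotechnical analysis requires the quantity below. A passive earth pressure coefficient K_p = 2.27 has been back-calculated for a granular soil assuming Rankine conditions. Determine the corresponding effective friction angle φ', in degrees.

K_p = (1+sin φ)/(1−sin φ) ⇒ sin φ = (K_p − 1)/(K_p + 1) = 0.3884.
φ = arcsin(0.3884) = 22.85°.

22.9°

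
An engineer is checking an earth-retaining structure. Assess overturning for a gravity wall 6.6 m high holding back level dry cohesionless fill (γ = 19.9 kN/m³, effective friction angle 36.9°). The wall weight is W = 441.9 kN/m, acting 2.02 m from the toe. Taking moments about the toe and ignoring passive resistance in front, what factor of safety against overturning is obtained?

K_a = tan²(45° − 36.9°/2) = 0.2497.
P_a = ½K_aγH² = 0.5×0.2497×19.9×6.6² = 108.2 kN/m, acting at H/3 = 2.200 m above the base.
Overturning moment M_o = P_a × H/3 = 108.2 × 2.200 = 238.1.
Resisting moment M_r = W × 2.02 = 441.9 × 2.02 = 892.6.
FS_overturning = M_r/M_o = 892.6/238.1 = 3.749.

3.75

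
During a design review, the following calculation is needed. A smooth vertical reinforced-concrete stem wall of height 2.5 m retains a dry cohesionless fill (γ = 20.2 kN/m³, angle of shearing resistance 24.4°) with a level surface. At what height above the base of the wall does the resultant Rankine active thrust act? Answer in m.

K_a = 0.4153.
The pressure distribution is triangular, so the resultant acts at H/3 above the base = 2.5/3 = 0.8333 m.

0.833 m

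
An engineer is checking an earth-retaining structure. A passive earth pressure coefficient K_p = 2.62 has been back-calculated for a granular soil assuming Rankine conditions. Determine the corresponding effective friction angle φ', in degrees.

26.6°

K_p = (1+sin φ)/(1−sin φ) ⇒ sin φ = (K_p − 1)/(K_p + 1) = 0.4475.
φ = arcsin(0.4475) = 26.58°.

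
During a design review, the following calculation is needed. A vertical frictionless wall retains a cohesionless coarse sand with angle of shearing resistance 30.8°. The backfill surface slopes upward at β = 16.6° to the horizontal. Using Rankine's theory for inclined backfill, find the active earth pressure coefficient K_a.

K_a = cos β · (cos β − √(cos²β − cos²φ)) / (cos β + √(cos²β − cos²φ)).
cos β = 0.9583, cos φ = 0.8590, √(cos²β − cos²φ) = 0.4249.
K_a = 0.9583 × (0.9583 − 0.4249)/(0.9583 + 0.4249) = 0.3695.

0.370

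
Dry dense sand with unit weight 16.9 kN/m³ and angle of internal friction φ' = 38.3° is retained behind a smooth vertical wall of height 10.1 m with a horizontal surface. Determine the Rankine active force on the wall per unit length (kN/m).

202 kN/m

K_a = tan²(45° − φ/2) = 0.2347.
P_a = ½ K_a γ H² = 0.5 × 0.2347 × 16.9 × 10.1² = 202.3 kN/m.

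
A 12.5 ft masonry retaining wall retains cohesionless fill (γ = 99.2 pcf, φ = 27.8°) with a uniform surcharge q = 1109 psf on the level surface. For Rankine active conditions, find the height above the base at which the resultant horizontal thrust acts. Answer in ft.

5.50 ft

K_a = 0.3639.
Triangular part P₁ = ½K_aγH² = 2820 at H/3 = 4.167 ft; rectangular part P₂ = K_a q H = 5045 at H/2 = 6.250 ft.
ȳ = (P₁·4.167 + P₂·6.250)/(P₁+P₂) = 5.503 ft.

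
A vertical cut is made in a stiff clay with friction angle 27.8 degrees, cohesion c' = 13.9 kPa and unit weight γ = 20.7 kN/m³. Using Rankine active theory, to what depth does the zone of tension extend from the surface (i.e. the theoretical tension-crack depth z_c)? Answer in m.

2.23 m

K_a = tan²(45° − 27.8°/2) = 0.3639; √K_a = 0.6032.
The active pressure is zero where K_a γ z = 2c√K_a, so z_c = 2c/(γ√K_a) = 2×13.9/(20.7×0.6032) = 2.226 m.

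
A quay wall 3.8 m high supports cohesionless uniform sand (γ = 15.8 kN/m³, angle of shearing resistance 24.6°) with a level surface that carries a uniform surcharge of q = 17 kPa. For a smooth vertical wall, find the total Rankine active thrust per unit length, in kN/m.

73.6 kN/m

K_a = tan²(45° − φ/2) = 0.4121.
Soil triangle: ½ K_a γ H² = 0.5×0.4121×15.8×3.8² = 47.02 kN/m.
Surcharge rectangle: K_a q H = 0.4121×17×3.8 = 26.62 kN/m.
Total = 47.02 + 26.62 = 73.64 kN/m.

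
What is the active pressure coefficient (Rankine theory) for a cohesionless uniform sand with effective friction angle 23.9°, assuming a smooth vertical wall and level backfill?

K_a = (1 − sin φ)/(1 + sin φ) = (1 − sin 23.9°)/(1 + sin 23.9°) = 0.4233.

0.423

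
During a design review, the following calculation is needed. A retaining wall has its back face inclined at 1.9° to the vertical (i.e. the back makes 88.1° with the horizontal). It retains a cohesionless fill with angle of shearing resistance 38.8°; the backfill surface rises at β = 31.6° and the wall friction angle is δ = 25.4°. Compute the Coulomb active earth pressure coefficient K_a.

0.377

K_a = sin²(α+φ) / [sin²α · sin(α−δ) · (1 + √{sin(φ+δ)sin(φ−β) / (sin(α−δ)sin(α+β))})²].
With α = 88.1°, φ = 38.8°, δ = 25.4°, β = 31.6°: K_a = 0.3770.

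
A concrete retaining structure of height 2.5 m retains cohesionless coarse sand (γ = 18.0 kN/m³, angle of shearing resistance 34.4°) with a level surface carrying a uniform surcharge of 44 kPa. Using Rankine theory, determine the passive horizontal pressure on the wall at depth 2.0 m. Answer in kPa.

288 kPa

K_p = (1 + sin φ)/(1 − sin φ) = 3.597.
σ_v = γz + q = 18.0 × 2.0 + 44 = 80.00 kPa.
σ_h = K_p σ_v = 3.597 × 80.00 = 287.8 kPa.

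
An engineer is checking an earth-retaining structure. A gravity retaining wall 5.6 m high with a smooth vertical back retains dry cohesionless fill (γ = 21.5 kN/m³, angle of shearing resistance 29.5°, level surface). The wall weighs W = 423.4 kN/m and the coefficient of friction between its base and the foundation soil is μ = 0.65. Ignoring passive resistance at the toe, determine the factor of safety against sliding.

K_a = tan²(45° − 29.5°/2) = 0.3401.
P_a = ½K_aγH² = 0.5×0.3401×21.5×5.6² = 114.7 kN/m, acting at H/3 = 1.867 m above the base.
FS_sliding = μW / P_a = 0.65×423.4 / 114.7 = 2.400.

2.40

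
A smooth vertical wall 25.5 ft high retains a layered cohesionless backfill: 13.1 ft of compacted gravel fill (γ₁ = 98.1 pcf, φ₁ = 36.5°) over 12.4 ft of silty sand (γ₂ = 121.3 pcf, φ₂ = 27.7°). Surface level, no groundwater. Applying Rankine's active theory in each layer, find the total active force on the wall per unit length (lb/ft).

K_a1 = tan²(45°−36.5°/2) = 0.2541; K_a2 = tan²(45°−27.7°/2) = 0.3653.
Layer 1: σ at base = K_a1 γ₁ h₁ = 326.5 psf; P₁ = ½×326.5×13.1 = 2139.
Layer 2: σ_v at top = γ₁h₁ = 1285; σ_h top = K_a2×1285 = 469.5; σ_h base = K_a2×(1285+121.3×12.4) = 1019.
P₂ = ½(469.5+1019)×12.4 = 9229. Total P_a = 2139+9229 = 11370 lb/ft.

11400 lb/ft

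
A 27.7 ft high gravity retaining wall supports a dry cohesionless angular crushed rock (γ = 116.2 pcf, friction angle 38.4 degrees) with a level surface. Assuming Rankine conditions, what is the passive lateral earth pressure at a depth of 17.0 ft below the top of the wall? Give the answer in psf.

K_p = (1 + sin φ)/(1 − sin φ) = 4.279.
σ_h = K_p γ z = 4.279 × 116.2 × 17.0 = 8453 psf.

8450 psf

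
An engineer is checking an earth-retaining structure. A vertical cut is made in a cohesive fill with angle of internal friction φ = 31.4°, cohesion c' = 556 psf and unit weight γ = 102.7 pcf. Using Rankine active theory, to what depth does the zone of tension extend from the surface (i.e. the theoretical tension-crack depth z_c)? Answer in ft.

K_a = tan²(45° − 31.4°/2) = 0.3149; √K_a = 0.5612.
The active pressure is zero where K_a γ z = 2c√K_a, so z_c = 2c/(γ√K_a) = 2×556/(102.7×0.5612) = 19.29 ft.

19.3 ft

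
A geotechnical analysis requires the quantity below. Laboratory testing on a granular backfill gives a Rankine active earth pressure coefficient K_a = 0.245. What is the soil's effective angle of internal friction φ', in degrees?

37.3°

K_a = tan²(45° − φ/2) ⇒ 45° − φ/2 = arctan(√0.245) = 26.33°.
φ = 2(45° − 26.33°) = 37.33°.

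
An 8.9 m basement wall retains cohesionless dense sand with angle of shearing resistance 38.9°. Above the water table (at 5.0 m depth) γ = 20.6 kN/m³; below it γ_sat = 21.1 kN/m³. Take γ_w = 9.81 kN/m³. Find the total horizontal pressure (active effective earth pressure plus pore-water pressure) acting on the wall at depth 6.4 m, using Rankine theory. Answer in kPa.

40.9 kPa

K_a = (1 − sin φ)/(1 + sin φ) = 0.2285.
γ' = 21.1 − 9.81 = 11.29 kN/m³.
Effective vertical stress at 6.4 m: σ'_v = 20.6×5.0 + 11.29×1.40 = 118.8 kPa.
σ'_h = K_a σ'_v = 0.2285 × 118.8 = 27.15 kPa; u = γ_w × 1.40 = 13.73 kPa.
Total σ_h = 27.15 + 13.73 = 40.88 kPa.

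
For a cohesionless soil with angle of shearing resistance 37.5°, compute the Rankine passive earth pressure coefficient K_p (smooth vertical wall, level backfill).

K_p = (1 + sin φ)/(1 − sin φ) = tan²(45° + 37.5°/2) = 4.112.

4.11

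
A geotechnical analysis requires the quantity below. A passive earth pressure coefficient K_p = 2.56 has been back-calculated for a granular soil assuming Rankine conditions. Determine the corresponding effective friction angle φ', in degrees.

26.0°

K_p = (1+sin φ)/(1−sin φ) ⇒ sin φ = (K_p − 1)/(K_p + 1) = 0.4382.
φ = arcsin(0.4382) = 25.99°.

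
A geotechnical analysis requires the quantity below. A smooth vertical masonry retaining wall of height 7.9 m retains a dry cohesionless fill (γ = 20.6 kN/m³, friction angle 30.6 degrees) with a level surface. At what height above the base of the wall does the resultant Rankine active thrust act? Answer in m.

2.63 m

K_a = 0.3253.
The pressure distribution is triangular, so the resultant acts at H/3 above the base = 7.9/3 = 2.633 m.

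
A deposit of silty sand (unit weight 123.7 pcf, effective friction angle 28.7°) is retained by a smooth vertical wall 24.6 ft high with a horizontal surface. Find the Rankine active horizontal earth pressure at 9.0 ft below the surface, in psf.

K_a = (1 − sin φ)/(1 + sin φ) = 0.3511.
σ_h = K_a γ z = 0.3511 × 123.7 × 9.0 = 390.9 psf.

391 psf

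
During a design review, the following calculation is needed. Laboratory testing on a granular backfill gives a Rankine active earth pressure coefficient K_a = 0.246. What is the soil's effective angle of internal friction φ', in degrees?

K_a = tan²(45° − φ/2) ⇒ 45° − φ/2 = arctan(√0.246) = 26.38°.
φ = 2(45° − 26.38°) = 37.24°.

37.2°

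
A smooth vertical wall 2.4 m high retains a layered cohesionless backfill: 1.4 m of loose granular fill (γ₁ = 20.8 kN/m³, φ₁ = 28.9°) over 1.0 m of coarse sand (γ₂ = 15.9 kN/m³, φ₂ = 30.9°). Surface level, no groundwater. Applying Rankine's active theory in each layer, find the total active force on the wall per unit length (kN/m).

19.0 kN/m

K_a1 = tan²(45°−28.9°/2) = 0.3484; K_a2 = tan²(45°−30.9°/2) = 0.3214.
Layer 1: σ at base = K_a1 γ₁ h₁ = 10.14 kPa; P₁ = ½×10.14×1.4 = 7.101.
Layer 2: σ_v at top = γ₁h₁ = 29.12; σ_h top = K_a2×29.12 = 9.359; σ_h base = K_a2×(29.12+15.9×1.0) = 14.47.
P₂ = ½(9.359+14.47)×1.0 = 11.91. Total P_a = 7.101+11.91 = 19.02 kN/m.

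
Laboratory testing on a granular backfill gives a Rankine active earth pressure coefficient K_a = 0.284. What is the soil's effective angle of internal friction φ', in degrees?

33.9°

K_a = tan²(45° − φ/2) ⇒ 45° − φ/2 = arctan(√0.284) = 28.05°.
φ = 2(45° − 28.05°) = 33.89°.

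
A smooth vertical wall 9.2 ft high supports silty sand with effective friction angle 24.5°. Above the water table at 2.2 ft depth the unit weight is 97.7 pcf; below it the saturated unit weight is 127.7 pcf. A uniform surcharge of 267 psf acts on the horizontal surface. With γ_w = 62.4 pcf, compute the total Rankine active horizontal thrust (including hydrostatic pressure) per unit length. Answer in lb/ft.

K_a = tan²(45° − φ/2) = 0.4137.
γ' = 127.7 − 62.4 = 65.30 pcf. h₂ = H − d_w = 7.0 ft.
σ'_h: at surface K_a·q = 110.5; at WT K_a(q+γd_w) = 199.4; at base K_a(q+γd_w+γ'h₂) = 388.5 psf.
P₁ = ½(110.5+199.4)×2.2 = 340.8; P₂ = ½(199.4+388.5)×7.0 = 2058; P_w = ½γ_w h₂² = 1529.
Total = 340.8+2058+1529 = 3927 lb/ft.

3930 lb/ft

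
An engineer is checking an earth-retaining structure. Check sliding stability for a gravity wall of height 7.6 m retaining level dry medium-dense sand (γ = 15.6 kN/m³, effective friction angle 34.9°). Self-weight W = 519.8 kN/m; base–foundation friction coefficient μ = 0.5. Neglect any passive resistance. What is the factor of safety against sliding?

2.12

K_a = tan²(45° − 34.9°/2) = 0.2721.
P_a = ½K_aγH² = 0.5×0.2721×15.6×7.6² = 122.6 kN/m, acting at H/3 = 2.533 m above the base.
FS_sliding = μW / P_a = 0.5×519.8 / 122.6 = 2.120.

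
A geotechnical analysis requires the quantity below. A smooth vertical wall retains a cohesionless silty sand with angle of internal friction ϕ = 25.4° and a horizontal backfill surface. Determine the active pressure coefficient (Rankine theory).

K_a = (1 − sin φ)/(1 + sin φ) = (1 − sin 25.4°)/(1 + sin 25.4°) = 0.3996.

0.400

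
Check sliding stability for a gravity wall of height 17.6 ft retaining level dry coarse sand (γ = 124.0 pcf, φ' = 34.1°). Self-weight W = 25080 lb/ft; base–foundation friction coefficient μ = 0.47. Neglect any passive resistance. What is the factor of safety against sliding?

2.18

K_a = tan²(45° − 34.1°/2) = 0.2815.
P_a = ½K_aγH² = 0.5×0.2815×124.0×17.6² = 5407 lb/ft, acting at H/3 = 5.867 ft above the base.
FS_sliding = μW / P_a = 0.47×25080 / 5407 = 2.180.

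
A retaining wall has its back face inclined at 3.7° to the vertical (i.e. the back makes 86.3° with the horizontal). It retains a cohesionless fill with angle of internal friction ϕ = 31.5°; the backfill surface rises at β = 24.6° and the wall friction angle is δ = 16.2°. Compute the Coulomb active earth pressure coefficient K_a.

0.481

K_a = sin²(α+φ) / [sin²α · sin(α−δ) · (1 + √{sin(φ+δ)sin(φ−β) / (sin(α−δ)sin(α+β))})²].
With α = 86.3°, φ = 31.5°, δ = 16.2°, β = 24.6°: K_a = 0.4810.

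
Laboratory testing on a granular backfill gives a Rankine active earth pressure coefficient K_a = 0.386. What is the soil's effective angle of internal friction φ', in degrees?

K_a = tan²(45° − φ/2) ⇒ 45° − φ/2 = arctan(√0.386) = 31.85°.
φ = 2(45° − 31.85°) = 26.30°.

26.3°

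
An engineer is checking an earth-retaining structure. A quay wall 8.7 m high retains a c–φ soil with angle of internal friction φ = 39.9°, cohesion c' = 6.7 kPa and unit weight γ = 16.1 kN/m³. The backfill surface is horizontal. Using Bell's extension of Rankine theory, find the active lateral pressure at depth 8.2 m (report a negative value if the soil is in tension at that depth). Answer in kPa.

K_a = (1 − sin φ)/(1 + sin φ) = 0.2184.
σ_a = K_a γ z − 2c√K_a = 0.2184×16.1×8.2 − 2×6.7×0.4674 = 22.58 kPa.

22.6 kPa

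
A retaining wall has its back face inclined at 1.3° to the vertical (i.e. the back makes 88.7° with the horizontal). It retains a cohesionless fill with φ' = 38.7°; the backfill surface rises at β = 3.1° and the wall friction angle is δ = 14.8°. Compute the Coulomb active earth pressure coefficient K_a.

0.228

K_a = sin²(α+φ) / [sin²α · sin(α−δ) · (1 + √{sin(φ+δ)sin(φ−β) / (sin(α−δ)sin(α+β))})²].
With α = 88.7°, φ = 38.7°, δ = 14.8°, β = 3.1°: K_a = 0.2279.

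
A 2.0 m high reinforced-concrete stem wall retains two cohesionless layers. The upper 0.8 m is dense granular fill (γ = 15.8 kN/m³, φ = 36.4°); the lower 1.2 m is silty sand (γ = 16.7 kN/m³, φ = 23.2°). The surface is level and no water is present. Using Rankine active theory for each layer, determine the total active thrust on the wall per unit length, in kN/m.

K_a1 = tan²(45°−36.4°/2) = 0.2552; K_a2 = tan²(45°−23.2°/2) = 0.4348.
Layer 1: σ at base = K_a1 γ₁ h₁ = 3.225 kPa; P₁ = ½×3.225×0.8 = 1.290.
Layer 2: σ_v at top = γ₁h₁ = 12.64; σ_h top = K_a2×12.64 = 5.496; σ_h base = K_a2×(12.64+16.7×1.2) = 14.21.
P₂ = ½(5.496+14.21)×1.2 = 11.82. Total P_a = 1.290+11.82 = 13.11 kN/m.

13.1 kN/m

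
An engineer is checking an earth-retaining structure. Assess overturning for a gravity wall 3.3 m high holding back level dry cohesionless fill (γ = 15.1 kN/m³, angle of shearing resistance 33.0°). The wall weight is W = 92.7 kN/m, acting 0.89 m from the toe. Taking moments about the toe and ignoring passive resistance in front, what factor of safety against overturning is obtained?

3.09

K_a = tan²(45° − 33.0°/2) = 0.2948.
P_a = ½K_aγH² = 0.5×0.2948×15.1×3.3² = 24.24 kN/m, acting at H/3 = 1.100 m above the base.
Overturning moment M_o = P_a × H/3 = 24.24 × 1.100 = 26.66.
Resisting moment M_r = W × 0.89 = 92.7 × 0.89 = 82.50.
FS_overturning = M_r/M_o = 82.50/26.66 = 3.094.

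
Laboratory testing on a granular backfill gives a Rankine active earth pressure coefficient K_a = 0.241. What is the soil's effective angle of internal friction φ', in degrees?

37.7°

K_a = tan²(45° − φ/2) ⇒ 45° − φ/2 = arctan(√0.241) = 26.15°.
φ = 2(45° − 26.15°) = 37.71°.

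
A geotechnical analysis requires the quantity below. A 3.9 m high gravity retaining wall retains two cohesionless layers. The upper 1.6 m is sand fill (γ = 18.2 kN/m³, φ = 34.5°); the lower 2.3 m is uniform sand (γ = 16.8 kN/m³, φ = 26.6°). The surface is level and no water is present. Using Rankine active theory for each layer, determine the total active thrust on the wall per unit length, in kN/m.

48.9 kN/m

K_a1 = tan²(45°−34.5°/2) = 0.2768; K_a2 = tan²(45°−26.6°/2) = 0.3814.
Layer 1: σ at base = K_a1 γ₁ h₁ = 8.061 kPa; P₁ = ½×8.061×1.6 = 6.449.
Layer 2: σ_v at top = γ₁h₁ = 29.12; σ_h top = K_a2×29.12 = 11.11; σ_h base = K_a2×(29.12+16.8×2.3) = 25.85.
P₂ = ½(11.11+25.85)×2.3 = 42.50. Total P_a = 6.449+42.50 = 48.95 kN/m.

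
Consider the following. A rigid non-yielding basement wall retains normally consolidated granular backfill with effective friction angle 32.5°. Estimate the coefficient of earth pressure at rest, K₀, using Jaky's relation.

0.463

K₀ = 1 − sin φ' = 1 − sin 32.5° = 0.4627.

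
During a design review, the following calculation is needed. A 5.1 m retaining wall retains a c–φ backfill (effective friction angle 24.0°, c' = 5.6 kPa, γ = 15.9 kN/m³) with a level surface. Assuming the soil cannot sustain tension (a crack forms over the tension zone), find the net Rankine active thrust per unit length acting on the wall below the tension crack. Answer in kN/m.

54.1 kN/m

K_a = 0.4217; √K_a = 0.6494.
Tension-crack depth z_c = 2c/(γ√K_a) = 2×5.6/(15.9×0.6494) = 1.085 m.
σ_a at base = K_a γ H − 2c√K_a = 0.4217×15.9×5.1 − 2×5.6×0.6494 = 26.92 kPa.
P_a = ½ × 26.92 × (H − z_c) = 0.5×26.92×4.015 = 54.06 kN/m.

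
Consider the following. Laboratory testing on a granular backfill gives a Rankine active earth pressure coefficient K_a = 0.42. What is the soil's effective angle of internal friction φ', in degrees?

24.1°

K_a = tan²(45° − φ/2) ⇒ 45° − φ/2 = arctan(√0.42) = 32.95°.
φ = 2(45° − 32.95°) = 24.11°.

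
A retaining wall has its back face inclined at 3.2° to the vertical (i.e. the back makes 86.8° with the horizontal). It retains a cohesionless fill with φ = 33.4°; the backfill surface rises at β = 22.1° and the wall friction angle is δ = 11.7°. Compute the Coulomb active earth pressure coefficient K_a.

0.402

K_a = sin²(α+φ) / [sin²α · sin(α−δ) · (1 + √{sin(φ+δ)sin(φ−β) / (sin(α−δ)sin(α+β))})²].
With α = 86.8°, φ = 33.4°, δ = 11.7°, β = 22.1°: K_a = 0.4015.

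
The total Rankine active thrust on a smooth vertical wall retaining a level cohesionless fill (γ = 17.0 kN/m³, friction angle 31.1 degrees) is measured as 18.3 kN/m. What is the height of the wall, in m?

2.60 m

K_a = 0.3188. P_a = ½ K_a γ H² ⇒ H = √(2P_a/(K_a γ)).
H = √(2×18.3/(0.3188×17.0)) = 2.599 m.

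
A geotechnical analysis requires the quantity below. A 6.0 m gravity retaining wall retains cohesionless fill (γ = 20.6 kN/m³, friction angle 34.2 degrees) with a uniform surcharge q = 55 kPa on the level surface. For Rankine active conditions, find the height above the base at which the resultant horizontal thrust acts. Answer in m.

K_a = 0.2803.
Triangular part P₁ = ½K_aγH² = 104.0 at H/3 = 2.000 m; rectangular part P₂ = K_a q H = 92.51 at H/2 = 3.000 m.
ȳ = (P₁·2.000 + P₂·3.000)/(P₁+P₂) = 2.471 m.

2.47 m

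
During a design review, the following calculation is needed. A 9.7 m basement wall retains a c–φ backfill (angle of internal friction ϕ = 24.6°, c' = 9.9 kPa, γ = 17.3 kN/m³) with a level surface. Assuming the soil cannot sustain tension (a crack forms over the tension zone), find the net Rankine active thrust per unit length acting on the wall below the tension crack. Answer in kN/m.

K_a = 0.4121; √K_a = 0.6420.
Tension-crack depth z_c = 2c/(γ√K_a) = 2×9.9/(17.3×0.6420) = 1.783 m.
σ_a at base = K_a γ H − 2c√K_a = 0.4121×17.3×9.7 − 2×9.9×0.6420 = 56.45 kPa.
P_a = ½ × 56.45 × (H − z_c) = 0.5×56.45×7.917 = 223.5 kN/m.

223 kN/m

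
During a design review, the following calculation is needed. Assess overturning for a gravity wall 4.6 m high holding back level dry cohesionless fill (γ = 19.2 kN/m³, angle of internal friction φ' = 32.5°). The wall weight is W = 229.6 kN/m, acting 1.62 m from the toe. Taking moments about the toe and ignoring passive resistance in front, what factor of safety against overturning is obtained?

K_a = tan²(45° − 32.5°/2) = 0.3010.
P_a = ½K_aγH² = 0.5×0.3010×19.2×4.6² = 61.14 kN/m, acting at H/3 = 1.533 m above the base.
Overturning moment M_o = P_a × H/3 = 61.14 × 1.533 = 93.75.
Resisting moment M_r = W × 1.62 = 229.6 × 1.62 = 372.0.
FS_overturning = M_r/M_o = 372.0/93.75 = 3.968.

3.97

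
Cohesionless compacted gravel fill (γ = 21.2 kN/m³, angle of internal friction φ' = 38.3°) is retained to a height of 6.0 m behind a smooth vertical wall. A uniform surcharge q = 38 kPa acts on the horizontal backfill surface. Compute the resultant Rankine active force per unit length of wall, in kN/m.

K_a = tan²(45° − φ/2) = 0.2347.
Soil triangle: ½ K_a γ H² = 0.5×0.2347×21.2×6.0² = 89.58 kN/m.
Surcharge rectangle: K_a q H = 0.2347×38×6.0 = 53.52 kN/m.
Total = 89.58 + 53.52 = 143.1 kN/m.

143 kN/m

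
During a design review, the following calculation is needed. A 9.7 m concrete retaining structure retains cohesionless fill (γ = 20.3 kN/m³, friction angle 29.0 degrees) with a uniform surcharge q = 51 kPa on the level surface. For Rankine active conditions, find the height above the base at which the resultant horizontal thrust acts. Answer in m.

3.79 m

K_a = 0.3470.
Triangular part P₁ = ½K_aγH² = 331.4 at H/3 = 3.233 m; rectangular part P₂ = K_a q H = 171.6 at H/2 = 4.850 m.
ȳ = (P₁·3.233 + P₂·4.850)/(P₁+P₂) = 3.785 m.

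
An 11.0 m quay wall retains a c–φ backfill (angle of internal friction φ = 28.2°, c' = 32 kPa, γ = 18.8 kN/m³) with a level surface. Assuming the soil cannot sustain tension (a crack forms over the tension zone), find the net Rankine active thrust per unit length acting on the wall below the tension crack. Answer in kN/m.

K_a = 0.3582; √K_a = 0.5985.
Tension-crack depth z_c = 2c/(γ√K_a) = 2×32/(18.8×0.5985) = 5.688 m.
σ_a at base = K_a γ H − 2c√K_a = 0.3582×18.8×11.0 − 2×32×0.5985 = 35.77 kPa.
P_a = ½ × 35.77 × (H − z_c) = 0.5×35.77×5.312 = 95.00 kN/m.

95.0 kN/m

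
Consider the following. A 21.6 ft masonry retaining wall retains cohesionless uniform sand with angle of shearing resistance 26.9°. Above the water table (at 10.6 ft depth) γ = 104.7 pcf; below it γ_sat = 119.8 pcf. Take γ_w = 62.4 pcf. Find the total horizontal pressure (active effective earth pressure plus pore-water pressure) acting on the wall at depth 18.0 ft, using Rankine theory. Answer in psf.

K_a = (1 − sin φ)/(1 + sin φ) = 0.3770.
γ' = 119.8 − 62.4 = 57.40 pcf.
Effective vertical stress at 18.0 ft: σ'_v = 104.7×10.6 + 57.40×7.40 = 1535 psf.
σ'_h = K_a σ'_v = 0.3770 × 1535 = 578.5 psf; u = γ_w × 7.40 = 461.8 psf.
Total σ_h = 578.5 + 461.8 = 1040 psf.

1040 psf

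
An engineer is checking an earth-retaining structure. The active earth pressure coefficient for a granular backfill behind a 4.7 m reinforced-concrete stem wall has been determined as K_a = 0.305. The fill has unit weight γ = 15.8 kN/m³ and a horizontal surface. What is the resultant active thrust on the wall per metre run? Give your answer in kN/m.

53.2 kN/m

P = ½ K_a γ H² = 0.5 × 0.305 × 15.8 × 4.7² = 53.23 kN/m.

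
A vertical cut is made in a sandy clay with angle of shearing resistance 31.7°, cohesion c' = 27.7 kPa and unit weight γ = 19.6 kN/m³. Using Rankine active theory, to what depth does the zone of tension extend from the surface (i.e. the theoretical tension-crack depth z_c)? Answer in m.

K_a = tan²(45° − 31.7°/2) = 0.3111; √K_a = 0.5577.
The active pressure is zero where K_a γ z = 2c√K_a, so z_c = 2c/(γ√K_a) = 2×27.7/(19.6×0.5577) = 5.068 m.

5.07 m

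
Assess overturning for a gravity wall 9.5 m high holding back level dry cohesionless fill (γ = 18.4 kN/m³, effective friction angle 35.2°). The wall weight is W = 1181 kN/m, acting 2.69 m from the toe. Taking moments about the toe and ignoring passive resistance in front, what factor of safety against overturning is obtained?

K_a = tan²(45° − 35.2°/2) = 0.2687.
P_a = ½K_aγH² = 0.5×0.2687×18.4×9.5² = 223.1 kN/m, acting at H/3 = 3.167 m above the base.
Overturning moment M_o = P_a × H/3 = 223.1 × 3.167 = 706.5.
Resisting moment M_r = W × 2.69 = 1181 × 2.69 = 3177.
FS_overturning = M_r/M_o = 3177/706.5 = 4.497.

4.50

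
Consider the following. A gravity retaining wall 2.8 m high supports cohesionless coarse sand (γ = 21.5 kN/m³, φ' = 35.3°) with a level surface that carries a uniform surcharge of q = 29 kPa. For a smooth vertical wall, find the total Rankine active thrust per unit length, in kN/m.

K_a = tan²(45° − φ/2) = 0.2675.
Soil triangle: ½ K_a γ H² = 0.5×0.2675×21.5×2.8² = 22.55 kN/m.
Surcharge rectangle: K_a q H = 0.2675×29×2.8 = 21.72 kN/m.
Total = 22.55 + 21.72 = 44.27 kN/m.

44.3 kN/m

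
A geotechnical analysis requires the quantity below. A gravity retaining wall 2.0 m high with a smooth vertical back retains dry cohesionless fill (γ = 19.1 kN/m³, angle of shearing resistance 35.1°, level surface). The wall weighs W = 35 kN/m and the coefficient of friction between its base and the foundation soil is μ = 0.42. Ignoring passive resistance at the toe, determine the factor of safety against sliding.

1.43

K_a = tan²(45° − 35.1°/2) = 0.2698.
P_a = ½K_aγH² = 0.5×0.2698×19.1×2.0² = 10.31 kN/m, acting at H/3 = 0.6667 m above the base.
FS_sliding = μW / P_a = 0.42×35 / 10.31 = 1.426.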